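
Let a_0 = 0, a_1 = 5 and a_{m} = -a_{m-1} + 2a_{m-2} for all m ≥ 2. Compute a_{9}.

855

The ordinary generating function has denominator 1 + x - 2x^2.
Iterating the recurrence: a_0,…,a_{9} = 0, 5, -5, 15, -25, 55, -105, 215, -425, 855.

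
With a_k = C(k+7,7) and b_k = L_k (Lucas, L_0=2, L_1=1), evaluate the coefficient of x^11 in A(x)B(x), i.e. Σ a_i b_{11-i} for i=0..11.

The convolution is the x^11 coefficient of A(x)B(x).
Σ = 1·199 + 8·123 + 36·76 + 120·47 + 330·29 + 792·18 + 1716·11 + 3432·7 + 6435·4 + 11440·3 + 19448·1 + 31824·2 = 219441.

219441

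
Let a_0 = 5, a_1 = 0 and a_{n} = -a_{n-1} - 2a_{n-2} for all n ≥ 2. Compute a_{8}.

The ordinary generating function has denominator 1 + t + 2t^2.
Iterating the recurrence: a_0,…,a_{8} = 5, 0, -10, 10, 10, -30, 10, 50, -70.

-70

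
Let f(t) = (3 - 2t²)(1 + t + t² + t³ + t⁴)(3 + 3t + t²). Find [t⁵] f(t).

(3 - 2t²) has coefficients 3,0,-2 for degrees 0…2.
(1 + t + t² + t³ + t⁴) has coefficients 1,1,1,1,1,0 for degrees 0…5.
Finally multiplying by (3 + 3t + t²), the product of all factors after the first has coefficients 3,6,7,7,7,4 for degrees 0…5.
[t⁵] = 3·4 − 2·7 = -2.

-2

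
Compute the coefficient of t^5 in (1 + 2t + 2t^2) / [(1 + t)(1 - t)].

2

The denominator gives the recurrence a_n = a_(n−2) for n ≥ 3; the numerator fixes a_0 = 1, a_1 = 2, a_2 = 3.
Iterating: 1, 2, 3, 2, 3, 2, so a_5 = 2.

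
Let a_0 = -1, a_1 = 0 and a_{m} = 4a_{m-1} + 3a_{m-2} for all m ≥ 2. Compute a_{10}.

The ordinary generating function has denominator 1 - 4t - 3t^2.
Iterating the recurrence: a_0,…,a_{10} = -1, 0, -3, -12, -57, -264, -1227, -5700, -26481, -123024, -571539.

-571539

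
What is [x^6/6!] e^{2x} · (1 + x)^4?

The EGF product rule gives c_6 = Σ_{k_1+k_2=6} C(6; k_1,k_2) · ∏ g_i(k_i), where e^{2x} gives (2)^k; (1+x)^4 gives the falling factorial (4)_k.
g_1(k) for k = 0…6: 1, 2, 4, 8, 16, 32, 64.
g_2(k) for k = 0…6: 1, 4, 12, 24, 24, 0, 0.
c_6 = Σ_k C(6,k)·g_1(k)·g_2(6−k) = 15·4·24 + 20·8·24 + 15·16·12 + 6·32·4 + 1·64·1 = 1440 + 3840 + 2880 + 768 + 64 = 8992.

8992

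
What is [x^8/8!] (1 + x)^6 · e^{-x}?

-887

The EGF product rule gives c_8 = Σ_{k_1+k_2=8} C(8; k_1,k_2) · ∏ g_i(k_i), where (1+x)^6 gives the falling factorial (6)_k; e^{-x} gives (-1)^k.
g_1(k) for k = 0…8: 1, 6, 30, 120, 360, 720, 720, 0, 0.
g_2(k) for k = 0…8: 1, -1, 1, -1, 1, -1, 1, -1, 1.
c_8 = Σ_k C(8,k)·g_1(k)·g_2(8−k) = 1·1·1 + 8·6·(-1) + 28·30·1 + 56·120·(-1) + 70·360·1 + 56·720·(-1) + 28·720·1 = 1 − 48 + 840 − 6720 + 25200 − 40320 + 20160 = -887.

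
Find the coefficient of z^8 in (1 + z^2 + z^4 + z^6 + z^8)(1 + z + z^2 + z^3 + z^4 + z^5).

(1 + z^2 + z^4 + z^6 + z^8) has coefficients 1,0,1,0,1,0,1,0,1 for degrees 0…8.
(1 + z + z^2 + z^3 + z^4 + z^5) has coefficients 1,1,1,1,1,1,0,0,0 for degrees 0…8.
[z^8] = 1·0 + 1·0 + 1·1 + 1·1 + 1·1 = 3.

3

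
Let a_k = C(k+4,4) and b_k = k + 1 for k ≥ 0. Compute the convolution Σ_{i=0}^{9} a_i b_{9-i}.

5005

This is [x^9] in the product of the two ordinary generating functions.
Σ = 1·10 + 5·9 + 15·8 + 35·7 + 70·6 + 126·5 + 210·4 + 330·3 + 495·2 + 715·1 = 5005.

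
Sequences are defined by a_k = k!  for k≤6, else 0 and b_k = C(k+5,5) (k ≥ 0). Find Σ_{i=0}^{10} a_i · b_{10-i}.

Write out a_i and b_{10-i} for i = 0,…,10 and sum the products.
Σ = 1·3003 + 1·2002 + 2·1287 + 6·792 + 24·462 + 120·252 + 720·126 + 0·56 + 0·21 + 0·6 + 0·1 = 144379.

144379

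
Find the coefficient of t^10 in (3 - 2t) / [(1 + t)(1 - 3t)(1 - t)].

155004

The denominator gives the recurrence a_n = 3a_(n−1) + a_(n−2) − 3a_(n−3) for n ≥ 3; the numerator fixes a_0 = 3, a_1 = 7, a_2 = 24.
Iterating: 3, 7, 24, 70, 213, 637, 1914, 5740, 17223, 51667, 155004, so a_10 = 155004.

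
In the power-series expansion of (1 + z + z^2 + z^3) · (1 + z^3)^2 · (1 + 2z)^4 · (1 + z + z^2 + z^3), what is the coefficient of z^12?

(1 + z + z^2 + z^3) has coefficients 1,1,1,1 for degrees 0…3.
(1 + z^3)^2 has coefficients 1,0,0,2,0,0,1,0,0,0,0,0,0 for degrees 0…12.
Multiplying by (1 + 2z)^4 gives running coefficients 1,8,24,34,32,48,65,40,24,32,16,0,0 for degrees 0…12.
Finally multiplying by (1 + z + z^2 + z^3), the product of all factors after the first has coefficients 1,9,33,67,98,138,179,185,177,161,112,72,48 for degrees 0…12.
[z^12] = 1·48 + 1·72 + 1·112 + 1·161 = 393.

393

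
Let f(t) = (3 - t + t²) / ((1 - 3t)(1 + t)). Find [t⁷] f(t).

4555

The denominator gives the recurrence a_n = 2a_(n−1) + 3a_(n−2) for n ≥ 3; the numerator fixes a_0 = 3, a_1 = 5, a_2 = 20.
Iterating: 3, 5, 20, 55, 170, 505, 1520, 4555, so a_7 = 4555.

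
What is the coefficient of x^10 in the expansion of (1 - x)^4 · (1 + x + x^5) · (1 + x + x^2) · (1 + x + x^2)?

(1 - x)^4 has coefficients 1,-4,6,-4,1 for degrees 0…4.
(1 + x + x^5) has coefficients 1,1,0,0,0,1,0,0,0,0,0 for degrees 0…10.
Multiplying by (1 + x + x^2) gives running coefficients 1,2,2,1,0,1,1,1,0,0,0 for degrees 0…10.
Finally multiplying by (1 + x + x^2), the product of all factors after the first has coefficients 1,3,5,5,3,2,2,3,2,1,0 for degrees 0…10.
[x^10] = 1·0 − 4·1 + 6·2 − 4·3 + 1·2 = -2.

-2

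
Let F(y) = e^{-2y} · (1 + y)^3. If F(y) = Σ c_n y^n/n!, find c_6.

The EGF product rule gives c_6 = Σ_{k_1+k_2=6} C(6; k_1,k_2) · ∏ g_i(k_i), where e^{-2y} gives (-2)^k; (1+y)^3 gives the falling factorial (3)_k.
g_1(k) for k = 0…6: 1, -2, 4, -8, 16, -32, 64.
g_2(k) for k = 0…6: 1, 3, 6, 6, 0, 0, 0.
c_6 = Σ_k C(6,k)·g_1(k)·g_2(6−k) = 20·(-8)·6 + 15·16·6 + 6·(-32)·3 + 1·64·1 = −960 + 1440 − 576 + 64 = -32.

-32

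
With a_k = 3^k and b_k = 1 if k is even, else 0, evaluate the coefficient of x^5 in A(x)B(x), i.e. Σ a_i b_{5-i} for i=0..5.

This is [x^5] in the product of the two ordinary generating functions.
Σ = 1·0 + 3·1 + 9·0 + 27·1 + 81·0 + 243·1 = 273.

273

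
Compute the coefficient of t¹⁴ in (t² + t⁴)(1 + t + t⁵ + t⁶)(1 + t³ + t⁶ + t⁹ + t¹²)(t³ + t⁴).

(t² + t⁴) has coefficients 0,0,1,0,1 for degrees 0…4.
(1 + t + t⁵ + t⁶) has coefficients 1,1,0,0,0,1,1,0,0,0,0,0,0,0,0 for degrees 0…14.
Multiplying by (1 + t³ + t⁶ + t⁹ + t¹²) gives running coefficients 1,1,0,1,1,1,2,1,1,2,1,1,2,1,1 for degrees 0…14.
Finally multiplying by (t³ + t⁴), the product of all factors after the first has coefficients 0,0,0,1,2,1,1,2,2,3,3,2,3,3,2 for degrees 0…14.
[t¹⁴] = 1·3 + 1·3 = 6.

6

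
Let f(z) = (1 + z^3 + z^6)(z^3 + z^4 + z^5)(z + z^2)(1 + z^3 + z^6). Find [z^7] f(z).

3

(1 + z^3 + z^6) has coefficients 1,0,0,1,0,0,1 for degrees 0…6.
(z^3 + z^4 + z^5) has coefficients 0,0,0,1,1,1,0,0 for degrees 0…7.
Multiplying by (z + z^2) gives running coefficients 0,0,0,0,1,2,2,1 for degrees 0…7.
Finally multiplying by (1 + z^3 + z^6), the product of all factors after the first has coefficients 0,0,0,0,1,2,2,2 for degrees 0…7.
[z^7] = 1·2 + 1·1 + 1·0 = 3.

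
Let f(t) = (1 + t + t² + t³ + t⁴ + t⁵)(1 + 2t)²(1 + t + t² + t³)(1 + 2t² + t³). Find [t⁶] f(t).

123

(1 + t + t² + t³ + t⁴ + t⁵) has coefficients 1,1,1,1,1,1 for degrees 0…5.
(1 + 2t)² has coefficients 1,4,4,0,0,0,0 for degrees 0…6.
Multiplying by (1 + t + t² + t³) gives running coefficients 1,5,9,9,8,4,0 for degrees 0…6.
Finally multiplying by (1 + 2t² + t³), the product of all factors after the first has coefficients 1,5,11,20,31,31,25 for degrees 0…6.
[t⁶] = 1·25 + 1·31 + 1·31 + 1·20 + 1·11 + 1·5 = 123.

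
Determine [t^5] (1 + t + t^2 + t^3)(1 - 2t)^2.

4

(1 + t + t^2 + t^3) has coefficients 1,1,1,1 for degrees 0…3.
(1 - 2t)^2 has coefficients 1,-4,4,0,0,0 for degrees 0…5.
[t^5] = 1·0 + 1·0 + 1·0 + 1·4 = 4.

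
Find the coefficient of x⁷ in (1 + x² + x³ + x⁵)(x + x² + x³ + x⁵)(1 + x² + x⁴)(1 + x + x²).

(1 + x² + x³ + x⁵) has coefficients 1,0,1,1,0,1 for degrees 0…5.
(x + x² + x³ + x⁵) has coefficients 0,1,1,1,0,1,0,0 for degrees 0…7.
Multiplying by (1 + x² + x⁴) gives running coefficients 0,1,1,2,1,3,1,2 for degrees 0…7.
Finally multiplying by (1 + x + x²), the product of all factors after the first has coefficients 0,1,2,4,4,6,5,6 for degrees 0…7.
[x⁷] = 1·6 + 1·6 + 1·4 + 1·2 = 18.

18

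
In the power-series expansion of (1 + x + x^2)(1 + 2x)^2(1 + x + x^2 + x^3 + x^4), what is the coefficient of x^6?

21

(1 + x + x^2) has coefficients 1,1,1 for degrees 0…2.
(1 + 2x)^2 has coefficients 1,4,4,0,0,0,0 for degrees 0…6.
Finally multiplying by (1 + x + x^2 + x^3 + x^4), the product of all factors after the first has coefficients 1,5,9,9,9,8,4 for degrees 0…6.
[x^6] = 1·4 + 1·8 + 1·9 = 21.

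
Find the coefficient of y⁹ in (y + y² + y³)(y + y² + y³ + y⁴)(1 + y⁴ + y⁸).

(y + y² + y³) has coefficients 0,1,1,1 for degrees 0…3.
(y + y² + y³ + y⁴) has coefficients 0,1,1,1,1,0,0,0,0,0 for degrees 0…9.
Finally multiplying by (1 + y⁴ + y⁸), the product of all factors after the first has coefficients 0,1,1,1,1,1,1,1,1,1 for degrees 0…9.
[y⁹] = 1·1 + 1·1 + 1·1 = 3.

3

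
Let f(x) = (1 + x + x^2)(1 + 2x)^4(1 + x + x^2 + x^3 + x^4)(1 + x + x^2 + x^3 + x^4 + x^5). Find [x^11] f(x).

649

(1 + x + x^2) has coefficients 1,1,1 for degrees 0…2.
(1 + 2x)^4 has coefficients 1,8,24,32,16,0,0,0,0,0,0,0 for degrees 0…11.
Multiplying by (1 + x + x^2 + x^3 + x^4) gives running coefficients 1,9,33,65,81,80,72,48,16,0,0,0 for degrees 0…11.
Finally multiplying by (1 + x + x^2 + x^3 + x^4 + x^5), the product of all factors after the first has coefficients 1,10,43,108,189,269,340,379,362,297,216,136 for degrees 0…11.
[x^11] = 1·136 + 1·216 + 1·297 = 649.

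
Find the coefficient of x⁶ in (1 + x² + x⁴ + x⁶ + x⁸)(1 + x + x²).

2

(1 + x² + x⁴ + x⁶ + x⁸) has coefficients 1,0,1,0,1,0,1 for degrees 0…6.
(1 + x + x²) has coefficients 1,1,1,0,0,0,0 for degrees 0…6.
[x⁶] = 1·0 + 1·0 + 1·1 + 1·1 = 2.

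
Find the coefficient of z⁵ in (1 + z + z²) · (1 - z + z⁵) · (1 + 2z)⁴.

(1 + z + z²) has coefficients 1,1,1 for degrees 0…2.
(1 - z + z⁵) has coefficients 1,-1,0,0,0,1 for degrees 0…5.
Finally multiplying by (1 + 2z)⁴, the product of all factors after the first has coefficients 1,7,16,8,-16,-15 for degrees 0…5.
[z⁵] = 1·(-15) + 1·(-16) + 1·8 = -23.

-23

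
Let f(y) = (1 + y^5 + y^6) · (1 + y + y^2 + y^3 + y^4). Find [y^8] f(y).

(1 + y^5 + y^6) has coefficients 1,0,0,0,0,1,1 for degrees 0…6.
(1 + y + y^2 + y^3 + y^4) has coefficients 1,1,1,1,1,0,0,0,0 for degrees 0…8.
[y^8] = 1·0 + 1·1 + 1·1 = 2.

2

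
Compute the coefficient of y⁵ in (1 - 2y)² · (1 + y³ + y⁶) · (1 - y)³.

15

(1 - 2y)² has coefficients 1,-4,4 for degrees 0…2.
(1 + y³ + y⁶) has coefficients 1,0,0,1,0,0 for degrees 0…5.
Finally multiplying by (1 - y)³, the product of all factors after the first has coefficients 1,-3,3,0,-3,3 for degrees 0…5.
[y⁵] = 1·3 − 4·(-3) + 4·0 = 15.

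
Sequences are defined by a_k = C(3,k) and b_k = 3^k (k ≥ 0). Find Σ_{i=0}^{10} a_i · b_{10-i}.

The convolution is the x^10 coefficient of A(x)B(x).
Σ = 1·59049 + 3·19683 + 3·6561 + 1·2187 + 0·729 + 0·243 + 0·81 + 0·27 + 0·9 + 0·3 + 0·1 = 139968.

139968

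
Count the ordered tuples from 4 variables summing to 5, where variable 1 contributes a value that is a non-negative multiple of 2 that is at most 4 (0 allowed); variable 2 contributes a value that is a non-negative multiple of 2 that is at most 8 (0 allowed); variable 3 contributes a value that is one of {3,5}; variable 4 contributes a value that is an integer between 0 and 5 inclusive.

4

The generating function for the choices is (1 + q² + q⁴)·(1 + q² + q⁴ + q⁶ + q⁸)·(q³ + q⁵)·(1 + q + q² + q³ + q⁴ + q⁵); the count is [q⁵].
(1 + q² + q⁴) has coefficients 1,0,1,0,1 for degrees 0…4.
(1 + q² + q⁴ + q⁶ + q⁸) has coefficients 1,0,1,0,1,0 for degrees 0…5.
Multiplying by (q³ + q⁵) gives running coefficients 0,0,0,1,0,2 for degrees 0…5.
Finally multiplying by (1 + q + q² + q³ + q⁴ + q⁵), the product of all factors after the first has coefficients 0,0,0,1,1,3 for degrees 0…5.
[q⁵] = 1·3 + 1·1 + 1·0 = 4.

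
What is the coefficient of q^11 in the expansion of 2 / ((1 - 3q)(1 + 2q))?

210938

Partial fractions give a closed form: a_n = (6/5)·3^n + (4/5)·(-2)^n.
At n = 11: a_11 = 210938.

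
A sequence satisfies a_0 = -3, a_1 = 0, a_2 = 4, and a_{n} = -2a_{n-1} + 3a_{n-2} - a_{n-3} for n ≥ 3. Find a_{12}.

The ordinary generating function has denominator 1 + 2t - 3t^2 + t^3.
Iterating the recurrence: a_0,…,a_{12} = -3, 0, 4, -5, 22, -63, 197, -605, 1864, -5740, 17677, -54438, 167647.

167647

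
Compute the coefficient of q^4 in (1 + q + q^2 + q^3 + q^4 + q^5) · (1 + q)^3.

(1 + q + q^2 + q^3 + q^4 + q^5) has coefficients 1,1,1,1,1 for degrees 0…4.
(1 + q)^3 has coefficients 1,3,3,1,0 for degrees 0…4.
[q^4] = 1·0 + 1·1 + 1·3 + 1·3 + 1·1 = 8.

8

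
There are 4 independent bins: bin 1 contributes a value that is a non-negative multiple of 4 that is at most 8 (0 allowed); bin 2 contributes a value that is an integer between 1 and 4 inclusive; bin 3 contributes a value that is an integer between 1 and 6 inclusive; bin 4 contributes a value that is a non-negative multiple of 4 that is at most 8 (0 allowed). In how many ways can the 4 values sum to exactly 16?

15

The generating function for the choices is (1 + t^4 + t^8)·(t + t^2 + t^3 + t^4)·(t + t^2 + t^3 + t^4 + t^5 + t^6)·(1 + t^4 + t^8); the count is [t^16].
(1 + t^4 + t^8) has coefficients 1,0,0,0,1,0,0,0,1 for degrees 0…8.
(t + t^2 + t^3 + t^4) has coefficients 0,1,1,1,1,0,0,0,0,0,0,0,0,0,0,0,0 for degrees 0…16.
Multiplying by (t + t^2 + t^3 + t^4 + t^5 + t^6) gives running coefficients 0,0,1,2,3,4,4,4,3,2,1,0,0,0,0,0,0 for degrees 0…16.
Finally multiplying by (1 + t^4 + t^8), the product of all factors after the first has coefficients 0,0,1,2,3,4,5,6,6,6,6,6,6,6,5,4,3 for degrees 0…16.
[t^16] = 1·3 + 1·6 + 1·6 = 15.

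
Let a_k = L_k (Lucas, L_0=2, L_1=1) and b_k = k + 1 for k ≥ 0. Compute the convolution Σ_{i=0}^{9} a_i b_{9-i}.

This is [x^9] in the product of the two ordinary generating functions.
Σ = 2·10 + 1·9 + 3·8 + 4·7 + 7·6 + 11·5 + 18·4 + 29·3 + 47·2 + 76·1 = 507.

507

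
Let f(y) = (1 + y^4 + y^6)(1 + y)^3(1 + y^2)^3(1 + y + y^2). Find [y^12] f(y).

(1 + y^4 + y^6) has coefficients 1,0,0,0,1,0,1 for degrees 0…6.
(1 + y)^3 has coefficients 1,3,3,1,0,0,0,0,0,0,0,0,0 for degrees 0…12.
Multiplying by (1 + y^2)^3 gives running coefficients 1,3,6,10,12,12,10,6,3,1,0,0,0 for degrees 0…12.
Finally multiplying by (1 + y + y^2), the product of all factors after the first has coefficients 1,4,10,19,28,34,34,28,19,10,4,1,0 for degrees 0…12.
[y^12] = 1·0 + 1·19 + 1·34 = 53.

53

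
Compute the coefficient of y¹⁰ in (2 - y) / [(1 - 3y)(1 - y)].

147622

Partial fractions give a closed form: a_n = (5/2)·3^n + (-1/2)·1^n.
At n = 10: a_10 = 147622.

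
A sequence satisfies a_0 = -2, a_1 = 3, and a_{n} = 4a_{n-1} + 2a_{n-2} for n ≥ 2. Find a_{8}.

The ordinary generating function has denominator 1 - 4q - 2q^2.
Iterating the recurrence: a_0,…,a_{8} = -2, 3, 8, 38, 168, 748, 3328, 14808, 65888.

65888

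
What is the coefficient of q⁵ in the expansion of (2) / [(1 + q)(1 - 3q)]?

Partial fractions give a closed form: a_n = (1/2)·(-1)^n + (3/2)·3^n.
At n = 5: a_5 = 364.

364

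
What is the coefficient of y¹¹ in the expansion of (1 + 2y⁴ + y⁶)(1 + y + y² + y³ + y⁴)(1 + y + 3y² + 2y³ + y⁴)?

(1 + 2y⁴ + y⁶) has coefficients 1,0,0,0,2,0,1 for degrees 0…6.
(1 + y + y² + y³ + y⁴) has coefficients 1,1,1,1,1,0,0,0,0,0,0,0 for degrees 0…11.
Finally multiplying by (1 + y + 3y² + 2y³ + y⁴), the product of all factors after the first has coefficients 1,2,5,7,8,7,6,3,1,0,0,0 for degrees 0…11.
[y¹¹] = 1·0 + 2·3 + 1·7 = 13.

13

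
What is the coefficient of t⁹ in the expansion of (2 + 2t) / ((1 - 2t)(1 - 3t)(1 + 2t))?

The denominator gives the recurrence a_n = 3a_(n−1) + 4a_(n−2) − 12a_(n−3) for n ≥ 3; the numerator fixes a_0 = 2, a_1 = 8, a_2 = 32.
Iterating: 2, 8, 32, 104, 344, 1064, 3320, 10088, 30776, 92840, so a_9 = 92840.

92840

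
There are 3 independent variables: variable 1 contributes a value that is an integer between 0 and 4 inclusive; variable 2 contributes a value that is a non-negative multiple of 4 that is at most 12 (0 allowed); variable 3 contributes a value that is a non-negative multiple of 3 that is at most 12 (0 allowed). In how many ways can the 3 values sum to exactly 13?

The generating function for the choices is (1 + x + x^2 + x^3 + x^4)·(1 + x^4 + x^8 + x^12)·(1 + x^3 + x^6 + x^9 + x^12); the count is [x^13].
(1 + x + x^2 + x^3 + x^4) has coefficients 1,1,1,1,1 for degrees 0…4.
(1 + x^4 + x^8 + x^12) has coefficients 1,0,0,0,1,0,0,0,1,0,0,0,1,0 for degrees 0…13.
Finally multiplying by (1 + x^3 + x^6 + x^9 + x^12), the product of all factors after the first has coefficients 1,0,0,1,1,0,1,1,1,1,1,1,2,1 for degrees 0…13.
[x^13] = 1·1 + 1·2 + 1·1 + 1·1 + 1·1 = 6.

6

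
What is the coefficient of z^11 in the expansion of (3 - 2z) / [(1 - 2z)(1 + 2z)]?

Partial fractions give a closed form: a_n = (1)·2^n + (2)·(-2)^n.
At n = 11: a_11 = -2048.

-2048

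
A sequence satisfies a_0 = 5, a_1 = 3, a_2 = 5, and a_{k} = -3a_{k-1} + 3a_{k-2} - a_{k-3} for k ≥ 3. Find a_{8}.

9845

The ordinary generating function has denominator 1 + 3x - 3x^2 + x^3.
Iterating the recurrence: a_0,…,a_{8} = 5, 3, 5, -11, 45, -173, 665, -2559, 9845.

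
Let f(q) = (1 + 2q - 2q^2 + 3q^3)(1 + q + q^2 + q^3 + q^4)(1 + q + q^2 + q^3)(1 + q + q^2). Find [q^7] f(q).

35

(1 + 2q - 2q^2 + 3q^3) has coefficients 1,2,-2,3 for degrees 0…3.
(1 + q + q^2 + q^3 + q^4) has coefficients 1,1,1,1,1,0,0,0 for degrees 0…7.
Multiplying by (1 + q + q^2 + q^3) gives running coefficients 1,2,3,4,4,3,2,1 for degrees 0…7.
Finally multiplying by (1 + q + q^2), the product of all factors after the first has coefficients 1,3,6,9,11,11,9,6 for degrees 0…7.
[q^7] = 1·6 + 2·9 − 2·11 + 3·11 = 35.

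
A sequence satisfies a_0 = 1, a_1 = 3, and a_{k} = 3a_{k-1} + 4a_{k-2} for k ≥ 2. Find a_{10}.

The ordinary generating function has denominator 1 - 3z - 4z^2.
Iterating the recurrence: a_0,…,a_{10} = 1, 3, 13, 51, 205, 819, 3277, 13107, 52429, 209715, 838861.

838861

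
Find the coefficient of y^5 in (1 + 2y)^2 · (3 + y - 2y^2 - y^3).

(1 + 2y)^2 has coefficients 1,4,4 for degrees 0…2.
(3 + y - 2y^2 - y^3) has coefficients 3,1,-2,-1,0,0 for degrees 0…5.
[y^5] = 1·0 + 4·0 + 4·(-1) = -4.

-4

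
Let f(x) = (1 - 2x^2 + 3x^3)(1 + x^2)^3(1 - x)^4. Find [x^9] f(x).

94

(1 - 2x^2 + 3x^3) has coefficients 1,0,-2,3 for degrees 0…3.
(1 + x^2)^3 has coefficients 1,0,3,0,3,0,1,0,0,0 for degrees 0…9.
Finally multiplying by (1 - x)^4, the product of all factors after the first has coefficients 1,-4,9,-16,22,-24,22,-16,9,-4 for degrees 0…9.
[x^9] = 1·(-4) − 2·(-16) + 3·22 = 94.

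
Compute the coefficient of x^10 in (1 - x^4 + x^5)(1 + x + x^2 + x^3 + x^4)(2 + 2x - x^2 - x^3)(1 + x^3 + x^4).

(1 - x^4 + x^5) has coefficients 1,0,0,0,-1,1 for degrees 0…5.
(1 + x + x^2 + x^3 + x^4) has coefficients 1,1,1,1,1,0,0,0,0,0,0 for degrees 0…10.
Multiplying by (2 + 2x - x^2 - x^3) gives running coefficients 2,4,3,2,2,0,-2,-1,0,0,0 for degrees 0…10.
Finally multiplying by (1 + x^3 + x^4), the product of all factors after the first has coefficients 2,4,3,4,8,7,3,3,2,-2,-3 for degrees 0…10.
[x^10] = 1·(-3) − 1·3 + 1·7 = 1.

1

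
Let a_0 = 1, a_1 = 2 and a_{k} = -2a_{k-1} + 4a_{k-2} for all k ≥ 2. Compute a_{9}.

The ordinary generating function has denominator 1 + 2t - 4t^2.
Iterating the recurrence: a_0,…,a_{9} = 1, 2, 0, 8, -16, 64, -192, 640, -2048, 6656.

6656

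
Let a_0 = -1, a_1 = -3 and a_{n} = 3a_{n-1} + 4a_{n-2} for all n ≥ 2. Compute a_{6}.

The ordinary generating function has denominator 1 - 3q - 4q^2.
Iterating the recurrence: a_0,…,a_{6} = -1, -3, -13, -51, -205, -819, -3277.

-3277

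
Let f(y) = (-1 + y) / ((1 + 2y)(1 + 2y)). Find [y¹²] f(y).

The denominator gives the recurrence a_n = −4a_(n−1) − 4a_(n−2) for n ≥ 2; the numerator fixes a_0 = -1, a_1 = 5.
Iterating: -1, 5, -16, 44, -112, 272, -640, 1472, -3328, 7424, -16384, 35840, -77824, so a_12 = -77824.

-77824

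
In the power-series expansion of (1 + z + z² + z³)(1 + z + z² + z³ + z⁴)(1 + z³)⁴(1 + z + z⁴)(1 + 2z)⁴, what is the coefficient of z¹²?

(1 + z + z² + z³) has coefficients 1,1,1,1 for degrees 0…3.
(1 + z + z² + z³ + z⁴) has coefficients 1,1,1,1,1,0,0,0,0,0,0,0,0 for degrees 0…12.
Multiplying by (1 + z³)⁴ gives running coefficients 1,1,1,5,5,4,10,10,6,10,10,4,5 for degrees 0…12.
Multiplying by (1 + z + z⁴) gives running coefficients 1,2,2,6,11,10,15,25,21,20,30,24,15 for degrees 0…12.
Finally multiplying by (1 + 2z)⁴, the product of all factors after the first has coefficients 1,10,42,102,187,338,583,833,1077,1428,1734,1816,1903 for degrees 0…12.
[z¹²] = 1·1903 + 1·1816 + 1·1734 + 1·1428 = 6881.

6881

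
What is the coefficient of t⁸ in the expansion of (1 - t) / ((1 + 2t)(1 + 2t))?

3328

The denominator gives the recurrence a_n = −4a_(n−1) − 4a_(n−2) for n ≥ 2; the numerator fixes a_0 = 1, a_1 = -5.
Iterating: 1, -5, 16, -44, 112, -272, 640, -1472, 3328, so a_8 = 3328.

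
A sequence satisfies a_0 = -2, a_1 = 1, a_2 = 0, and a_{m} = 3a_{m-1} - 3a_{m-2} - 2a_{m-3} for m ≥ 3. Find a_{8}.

-36

The ordinary generating function has denominator 1 - 3t + 3t^2 + 2t^3.
Iterating the recurrence: a_0,…,a_{8} = -2, 1, 0, 1, 1, 0, -5, -17, -36.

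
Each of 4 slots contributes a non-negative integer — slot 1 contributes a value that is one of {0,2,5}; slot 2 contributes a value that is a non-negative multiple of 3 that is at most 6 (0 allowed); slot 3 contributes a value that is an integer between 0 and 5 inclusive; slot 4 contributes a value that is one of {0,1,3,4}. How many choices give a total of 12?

18

The generating function for the choices is (1 + q² + q⁵)·(1 + q³ + q⁶)·(1 + q + q² + q³ + q⁴ + q⁵)·(1 + q + q³ + q⁴); the count is [q¹²].
(1 + q² + q⁵) has coefficients 1,0,1,0,0,1 for degrees 0…5.
(1 + q³ + q⁶) has coefficients 1,0,0,1,0,0,1,0,0,0,0,0,0 for degrees 0…12.
Multiplying by (1 + q + q² + q³ + q⁴ + q⁵) gives running coefficients 1,1,1,2,2,2,2,2,2,1,1,1,0 for degrees 0…12.
Finally multiplying by (1 + q + q³ + q⁴), the product of all factors after the first has coefficients 1,2,2,4,6,6,7,8,8,7,6,6,4 for degrees 0…12.
[q¹²] = 1·4 + 1·6 + 1·8 = 18.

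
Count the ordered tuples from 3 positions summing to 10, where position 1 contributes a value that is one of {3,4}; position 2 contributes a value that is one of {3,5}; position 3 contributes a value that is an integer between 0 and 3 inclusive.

The generating function for the choices is (z^3 + z^4)·(z^3 + z^5)·(1 + z + z^2 + z^3); the count is [z^10].
(z^3 + z^4) has coefficients 0,0,0,1,1 for degrees 0…4.
(z^3 + z^5) has coefficients 0,0,0,1,0,1,0,0,0,0,0 for degrees 0…10.
Finally multiplying by (1 + z + z^2 + z^3), the product of all factors after the first has coefficients 0,0,0,1,1,2,2,1,1,0,0 for degrees 0…10.
[z^10] = 1·1 + 1·2 = 3.

3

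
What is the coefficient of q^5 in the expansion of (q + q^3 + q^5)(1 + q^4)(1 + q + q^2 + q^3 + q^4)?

(q + q^3 + q^5) has coefficients 0,1,0,1,0,1 for degrees 0…5.
(1 + q^4) has coefficients 1,0,0,0,1,0 for degrees 0…5.
Finally multiplying by (1 + q + q^2 + q^3 + q^4), the product of all factors after the first has coefficients 1,1,1,1,2,1 for degrees 0…5.
[q^5] = 1·2 + 1·1 + 1·1 = 4.

4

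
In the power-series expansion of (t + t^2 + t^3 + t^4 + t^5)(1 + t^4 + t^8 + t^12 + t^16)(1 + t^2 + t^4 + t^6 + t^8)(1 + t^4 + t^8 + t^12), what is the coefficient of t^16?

(t + t^2 + t^3 + t^4 + t^5) has coefficients 0,1,1,1,1,1 for degrees 0…5.
(1 + t^4 + t^8 + t^12 + t^16) has coefficients 1,0,0,0,1,0,0,0,1,0,0,0,1,0,0,0,1 for degrees 0…16.
Multiplying by (1 + t^2 + t^4 + t^6 + t^8) gives running coefficients 1,0,1,0,2,0,2,0,3,0,2,0,3,0,2,0,3 for degrees 0…16.
Finally multiplying by (1 + t^4 + t^8 + t^12), the product of all factors after the first has coefficients 1,0,1,0,3,0,3,0,6,0,5,0,9,0,7,0,11 for degrees 0…16.
[t^16] = 1·0 + 1·7 + 1·0 + 1·9 + 1·0 = 16.

16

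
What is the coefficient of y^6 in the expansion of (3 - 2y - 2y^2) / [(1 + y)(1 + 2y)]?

The denominator gives the recurrence a_n = −3a_(n−1) − 2a_(n−2) for n ≥ 3; the numerator fixes a_0 = 3, a_1 = -11, a_2 = 25.
Iterating: 3, -11, 25, -53, 109, -221, 445, so a_6 = 445.

445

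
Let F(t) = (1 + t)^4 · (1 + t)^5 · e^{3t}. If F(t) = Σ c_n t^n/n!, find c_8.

68458041

The EGF product rule gives c_8 = Σ_{k_1+k_2+k_3=8} C(8; k_1,k_2,k_3) · ∏ g_i(k_i), where (1+t)^4 gives the falling factorial (4)_k; (1+t)^5 gives the falling factorial (5)_k; e^{3t} gives (3)^k.
g_1(k) for k = 0…8: 1, 4, 12, 24, 24, 0, 0, 0, 0.
g_2(k) for k = 0…8: 1, 5, 20, 60, 120, 120, 0, 0, 0.
g_3(k) for k = 0…8: 1, 3, 9, 27, 81, 243, 729, 2187, 6561.
First combine the last two factors: h(k) = Σ_j C(k,j)·g_2(j)·g_3(k−j) for k = 0…8: 1, 8, 59, 402, 2541, 14988, 83079, 435942, 2180601.
c_8 = Σ_k C(8,k)·g_1(k)·h(8−k) = 1·1·2180601 + 8·4·435942 + 28·12·83079 + 56·24·14988 + 70·24·2541 = 2180601 + 13950144 + 27914544 + 20143872 + 4268880 = 68458041.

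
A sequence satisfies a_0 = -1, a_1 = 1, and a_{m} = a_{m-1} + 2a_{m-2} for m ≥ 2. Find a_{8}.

-1

The ordinary generating function has denominator 1 - t - 2t^2.
Iterating the recurrence: a_0,…,a_{8} = -1, 1, -1, 1, -1, 1, -1, 1, -1.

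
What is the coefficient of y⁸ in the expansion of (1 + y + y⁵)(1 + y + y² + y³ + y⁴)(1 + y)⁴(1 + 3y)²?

462

(1 + y + y⁵) has coefficients 1,1,0,0,0,1 for degrees 0…5.
(1 + y + y² + y³ + y⁴) has coefficients 1,1,1,1,1,0,0,0,0 for degrees 0…8.
Multiplying by (1 + y)⁴ gives running coefficients 1,5,11,15,16,15,11,5,1 for degrees 0…8.
Finally multiplying by (1 + 3y)², the product of all factors after the first has coefficients 1,11,50,126,205,246,245,206,130 for degrees 0…8.
[y⁸] = 1·130 + 1·206 + 1·126 = 462.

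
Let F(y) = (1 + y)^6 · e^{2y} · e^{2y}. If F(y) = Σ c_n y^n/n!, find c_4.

The EGF product rule gives c_4 = Σ_{k_1+k_2+k_3=4} C(4; k_1,k_2,k_3) · ∏ g_i(k_i), where (1+y)^6 gives the falling factorial (6)_k; e^{2y} gives (2)^k; e^{2y} gives (2)^k.
g_1(k) for k = 0…4: 1, 6, 30, 120, 360.
g_2(k) for k = 0…4: 1, 2, 4, 8, 16.
g_3(k) for k = 0…4: 1, 2, 4, 8, 16.
First combine the last two factors: h(k) = Σ_j C(k,j)·g_2(j)·g_3(k−j) for k = 0…4: 1, 4, 16, 64, 256.
c_4 = Σ_k C(4,k)·g_1(k)·h(4−k) = 1·1·256 + 4·6·64 + 6·30·16 + 4·120·4 + 1·360·1 = 256 + 1536 + 2880 + 1920 + 360 = 6952.

6952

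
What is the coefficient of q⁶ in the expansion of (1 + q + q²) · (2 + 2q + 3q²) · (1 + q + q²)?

(1 + q + q²) has coefficients 1,1,1 for degrees 0…2.
(2 + 2q + 3q²) has coefficients 2,2,3,0,0,0,0 for degrees 0…6.
Finally multiplying by (1 + q + q²), the product of all factors after the first has coefficients 2,4,7,5,3,0,0 for degrees 0…6.
[q⁶] = 1·0 + 1·0 + 1·3 = 3.

3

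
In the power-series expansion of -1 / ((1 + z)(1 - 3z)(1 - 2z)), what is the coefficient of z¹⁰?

Partial fractions give a closed form: a_n = (-1/12)·(-1)^n + (-9/4)·3^n + (4/3)·2^n.
At n = 10: a_10 = -131495.

-131495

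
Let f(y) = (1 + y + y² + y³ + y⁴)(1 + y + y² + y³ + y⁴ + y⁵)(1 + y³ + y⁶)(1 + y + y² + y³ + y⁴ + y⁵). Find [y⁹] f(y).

(1 + y + y² + y³ + y⁴) has coefficients 1,1,1,1,1 for degrees 0…4.
(1 + y + y² + y³ + y⁴ + y⁵) has coefficients 1,1,1,1,1,1,0,0,0,0 for degrees 0…9.
Multiplying by (1 + y³ + y⁶) gives running coefficients 1,1,1,2,2,2,2,2,2,1 for degrees 0…9.
Finally multiplying by (1 + y + y² + y³ + y⁴ + y⁵), the product of all factors after the first has coefficients 1,2,3,5,7,9,10,11,12,11 for degrees 0…9.
[y⁹] = 1·11 + 1·12 + 1·11 + 1·10 + 1·9 = 53.

53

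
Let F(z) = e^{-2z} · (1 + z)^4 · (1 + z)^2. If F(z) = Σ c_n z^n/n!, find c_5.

The EGF product rule gives c_5 = Σ_{k_1+k_2+k_3=5} C(5; k_1,k_2,k_3) · ∏ g_i(k_i), where e^{-2z} gives (-2)^k; (1+z)^4 gives the falling factorial (4)_k; (1+z)^2 gives the falling factorial (2)_k.
g_1(k) for k = 0…5: 1, -2, 4, -8, 16, -32.
g_2(k) for k = 0…5: 1, 4, 12, 24, 24, 0.
g_3(k) for k = 0…5: 1, 2, 2, 0, 0, 0.
First combine the last two factors: h(k) = Σ_j C(k,j)·g_2(j)·g_3(k−j) for k = 0…5: 1, 6, 30, 120, 360, 720.
c_5 = Σ_k C(5,k)·g_1(k)·h(5−k) = 1·1·720 + 5·(-2)·360 + 10·4·120 + 10·(-8)·30 + 5·16·6 + 1·(-32)·1 = 720 − 3600 + 4800 − 2400 + 480 − 32 = -32.

-32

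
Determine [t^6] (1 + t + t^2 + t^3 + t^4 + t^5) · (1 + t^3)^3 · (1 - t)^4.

-1

(1 + t + t^2 + t^3 + t^4 + t^5) has coefficients 1,1,1,1,1,1 for degrees 0…5.
(1 + t^3)^3 has coefficients 1,0,0,3,0,0,3 for degrees 0…6.
Finally multiplying by (1 - t)^4, the product of all factors after the first has coefficients 1,-4,6,-1,-11,18,-9 for degrees 0…6.
[t^6] = 1·(-9) + 1·18 + 1·(-11) + 1·(-1) + 1·6 + 1·(-4) = -1.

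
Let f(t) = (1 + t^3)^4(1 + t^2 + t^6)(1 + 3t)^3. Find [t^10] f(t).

234

(1 + t^3)^4 has coefficients 1,0,0,4,0,0,6,0,0,4,0 for degrees 0…10.
(1 + t^2 + t^6) has coefficients 1,0,1,0,0,0,1,0,0,0,0 for degrees 0…10.
Finally multiplying by (1 + 3t)^3, the product of all factors after the first has coefficients 1,9,28,36,27,27,1,9,27,27,0 for degrees 0…10.
[t^10] = 1·0 + 4·9 + 6·27 + 4·9 = 234.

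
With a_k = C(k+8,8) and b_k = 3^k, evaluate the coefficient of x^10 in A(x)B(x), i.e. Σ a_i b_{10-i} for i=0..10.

Write out a_i and b_{10-i} for i = 0,…,10 and sum the products.
Σ = 1·59049 + 9·19683 + 45·6561 + 165·2187 + 495·729 + 1287·243 + 3003·81 + 6435·27 + 12870·9 + 24310·3 + 43758·1 = 2215398.

2215398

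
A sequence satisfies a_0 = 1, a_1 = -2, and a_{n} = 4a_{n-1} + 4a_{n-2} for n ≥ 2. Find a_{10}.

-1426432

The ordinary generating function has denominator 1 - 4t - 4t^2.
Iterating the recurrence: a_0,…,a_{10} = 1, -2, -4, -24, -112, -544, -2624, -12672, -61184, -295424, -1426432.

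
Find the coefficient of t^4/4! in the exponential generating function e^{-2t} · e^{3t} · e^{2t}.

The EGF product rule gives c_4 = Σ_{k_1+k_2+k_3=4} C(4; k_1,k_2,k_3) · ∏ g_i(k_i), where e^{-2t} gives (-2)^k; e^{3t} gives (3)^k; e^{2t} gives (2)^k.
g_1(k) for k = 0…4: 1, -2, 4, -8, 16.
g_2(k) for k = 0…4: 1, 3, 9, 27, 81.
g_3(k) for k = 0…4: 1, 2, 4, 8, 16.
First combine the last two factors: h(k) = Σ_j C(k,j)·g_2(j)·g_3(k−j) for k = 0…4: 1, 5, 25, 125, 625.
c_4 = Σ_k C(4,k)·g_1(k)·h(4−k) = 1·1·625 + 4·(-2)·125 + 6·4·25 + 4·(-8)·5 + 1·16·1 = 625 − 1000 + 600 − 160 + 16 = 81.

81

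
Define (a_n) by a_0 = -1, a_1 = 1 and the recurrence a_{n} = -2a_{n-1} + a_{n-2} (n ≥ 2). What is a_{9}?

1393

The ordinary generating function has denominator 1 + 2y - y^2.
Iterating the recurrence: a_0,…,a_{9} = -1, 1, -3, 7, -17, 41, -99, 239, -577, 1393.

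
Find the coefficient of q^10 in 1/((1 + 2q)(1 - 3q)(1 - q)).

The denominator gives the recurrence a_n = 2a_(n−1) + 5a_(n−2) − 6a_(n−3) for n ≥ 3; the numerator fixes a_0 = 1, a_1 = 2, a_2 = 9.
Iterating: 1, 2, 9, 22, 77, 210, 673, 1934, 5973, 17578, 53417, so a_10 = 53417.

53417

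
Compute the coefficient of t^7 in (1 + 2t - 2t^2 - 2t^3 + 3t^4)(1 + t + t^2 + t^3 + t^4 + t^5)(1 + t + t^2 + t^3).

(1 + 2t - 2t^2 - 2t^3 + 3t^4) has coefficients 1,2,-2,-2,3 for degrees 0…4.
(1 + t + t^2 + t^3 + t^4 + t^5) has coefficients 1,1,1,1,1,1,0,0 for degrees 0…7.
Finally multiplying by (1 + t + t^2 + t^3), the product of all factors after the first has coefficients 1,2,3,4,4,4,3,2 for degrees 0…7.
[t^7] = 1·2 + 2·3 − 2·4 − 2·4 + 3·4 = 4.

4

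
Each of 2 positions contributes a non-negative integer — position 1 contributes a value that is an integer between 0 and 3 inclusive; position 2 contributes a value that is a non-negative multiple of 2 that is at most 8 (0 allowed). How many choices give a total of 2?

The generating function for the choices is (1 + q + q² + q³)·(1 + q² + q⁴ + q⁶ + q⁸); the count is [q²].
(1 + q + q² + q³) has coefficients 1,1,1 for degrees 0…2.
(1 + q² + q⁴ + q⁶ + q⁸) has coefficients 1,0,1 for degrees 0…2.
[q²] = 1·1 + 1·0 + 1·1 = 2.

2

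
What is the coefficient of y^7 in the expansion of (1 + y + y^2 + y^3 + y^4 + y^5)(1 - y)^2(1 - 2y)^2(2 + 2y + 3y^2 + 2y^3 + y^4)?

4

(1 + y + y^2 + y^3 + y^4 + y^5) has coefficients 1,1,1,1,1,1 for degrees 0…5.
(1 - y)^2 has coefficients 1,-2,1,0,0,0,0,0 for degrees 0…7.
Multiplying by (1 - 2y)^2 gives running coefficients 1,-6,13,-12,4,0,0,0 for degrees 0…7.
Finally multiplying by (2 + 2y + 3y^2 + 2y^3 + y^4), the product of all factors after the first has coefficients 2,-10,17,-14,12,-8,1,-4 for degrees 0…7.
[y^7] = 1·(-4) + 1·1 + 1·(-8) + 1·12 + 1·(-14) + 1·17 = 4.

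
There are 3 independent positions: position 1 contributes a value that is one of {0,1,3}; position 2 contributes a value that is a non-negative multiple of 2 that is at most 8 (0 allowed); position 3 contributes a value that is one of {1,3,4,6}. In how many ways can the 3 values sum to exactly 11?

5

The generating function for the choices is (1 + t + t³)·(1 + t² + t⁴ + t⁶ + t⁸)·(t + t³ + t⁴ + t⁶); the count is [t¹¹].
(1 + t + t³) has coefficients 1,1,0,1 for degrees 0…3.
(1 + t² + t⁴ + t⁶ + t⁸) has coefficients 1,0,1,0,1,0,1,0,1,0,0,0 for degrees 0…11.
Finally multiplying by (t + t³ + t⁴ + t⁶), the product of all factors after the first has coefficients 0,1,0,2,1,2,2,2,2,2,2,1 for degrees 0…11.
[t¹¹] = 1·1 + 1·2 + 1·2 = 5.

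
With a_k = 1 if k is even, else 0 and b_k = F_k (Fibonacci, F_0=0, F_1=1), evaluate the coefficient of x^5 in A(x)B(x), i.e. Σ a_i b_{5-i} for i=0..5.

8

This is [x^5] in the product of the two ordinary generating functions.
Σ = 1·5 + 0·3 + 1·2 + 0·1 + 1·1 + 0·0 = 8.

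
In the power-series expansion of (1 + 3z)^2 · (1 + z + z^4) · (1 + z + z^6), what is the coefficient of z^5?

(1 + 3z)^2 has coefficients 1,6,9 for degrees 0…2.
(1 + z + z^4) has coefficients 1,1,0,0,1,0 for degrees 0…5.
Finally multiplying by (1 + z + z^6), the product of all factors after the first has coefficients 1,2,1,0,1,1 for degrees 0…5.
[z^5] = 1·1 + 6·1 + 9·0 = 7.

7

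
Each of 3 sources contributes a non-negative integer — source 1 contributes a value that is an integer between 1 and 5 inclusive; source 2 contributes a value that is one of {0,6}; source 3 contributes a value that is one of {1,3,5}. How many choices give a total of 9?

The generating function for the choices is (z + z^2 + z^3 + z^4 + z^5)·(1 + z^6)·(z + z^3 + z^5); the count is [z^9].
(z + z^2 + z^3 + z^4 + z^5) has coefficients 0,1,1,1,1,1 for degrees 0…5.
(1 + z^6) has coefficients 1,0,0,0,0,0,1,0,0,0 for degrees 0…9.
Finally multiplying by (z + z^3 + z^5), the product of all factors after the first has coefficients 0,1,0,1,0,1,0,1,0,1 for degrees 0…9.
[z^9] = 1·0 + 1·1 + 1·0 + 1·1 + 1·0 = 2.

2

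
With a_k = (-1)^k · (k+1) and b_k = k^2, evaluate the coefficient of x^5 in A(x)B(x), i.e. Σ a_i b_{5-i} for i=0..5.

9

Write out a_i and b_{5-i} for i = 0,…,5 and sum the products.
Σ = 1·25 − 2·16 + 3·9 − 4·4 + 5·1 − 6·0 = 9.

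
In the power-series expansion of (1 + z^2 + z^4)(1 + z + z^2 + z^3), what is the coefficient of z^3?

(1 + z^2 + z^4) has coefficients 1,0,1,0 for degrees 0…3.
(1 + z + z^2 + z^3) has coefficients 1,1,1,1 for degrees 0…3.
[z^3] = 1·1 + 1·1 = 2.

2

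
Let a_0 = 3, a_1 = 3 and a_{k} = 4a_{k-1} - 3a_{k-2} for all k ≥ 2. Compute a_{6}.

The ordinary generating function has denominator 1 - 4y + 3y^2.
Iterating the recurrence: a_0,…,a_{6} = 3, 3, 3, 3, 3, 3, 3.

3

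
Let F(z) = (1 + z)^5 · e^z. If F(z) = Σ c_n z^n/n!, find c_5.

1546

The EGF product rule gives c_5 = Σ_{k_1+k_2=5} C(5; k_1,k_2) · ∏ g_i(k_i), where (1+z)^5 gives the falling factorial (5)_k; e^z gives (1)^k.
g_1(k) for k = 0…5: 1, 5, 20, 60, 120, 120.
g_2(k) for k = 0…5: 1, 1, 1, 1, 1, 1.
c_5 = Σ_k C(5,k)·g_1(k)·g_2(5−k) = 1·1·1 + 5·5·1 + 10·20·1 + 10·60·1 + 5·120·1 + 1·120·1 = 1 + 25 + 200 + 600 + 600 + 120 = 1546.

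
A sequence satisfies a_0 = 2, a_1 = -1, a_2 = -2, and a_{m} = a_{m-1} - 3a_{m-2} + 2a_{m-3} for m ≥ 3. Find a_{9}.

The ordinary generating function has denominator 1 - y + 3y^2 - 2y^3.
Iterating the recurrence: a_0,…,a_{9} = 2, -1, -2, 5, 9, -10, -27, 21, 82, -35.

-35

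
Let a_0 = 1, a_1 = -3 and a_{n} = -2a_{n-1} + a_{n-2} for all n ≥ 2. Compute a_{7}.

The ordinary generating function has denominator 1 + 2t - t^2.
Iterating the recurrence: a_0,…,a_{7} = 1, -3, 7, -17, 41, -99, 239, -577.

-577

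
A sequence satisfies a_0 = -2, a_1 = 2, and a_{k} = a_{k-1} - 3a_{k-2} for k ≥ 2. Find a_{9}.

-358

The ordinary generating function has denominator 1 - q + 3q^2.
Iterating the recurrence: a_0,…,a_{9} = -2, 2, 8, 2, -22, -28, 38, 122, 8, -358.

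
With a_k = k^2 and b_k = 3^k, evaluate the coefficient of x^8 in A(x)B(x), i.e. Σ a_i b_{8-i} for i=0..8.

9796

Write out a_i and b_{8-i} for i = 0,…,8 and sum the products.
Σ = 0·6561 + 1·2187 + 4·729 + 9·243 + 16·81 + 25·27 + 36·9 + 49·3 + 64·1 = 9796.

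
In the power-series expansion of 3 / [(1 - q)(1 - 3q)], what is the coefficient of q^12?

2391483

Partial fractions give a closed form: a_n = (-3/2)·1^n + (9/2)·3^n.
At n = 12: a_12 = 2391483.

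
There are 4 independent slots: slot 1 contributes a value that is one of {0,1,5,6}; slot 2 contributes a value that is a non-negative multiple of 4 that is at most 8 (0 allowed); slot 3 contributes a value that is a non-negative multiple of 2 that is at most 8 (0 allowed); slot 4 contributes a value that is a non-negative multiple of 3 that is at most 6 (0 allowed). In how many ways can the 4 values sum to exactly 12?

12

The generating function for the choices is (1 + q + q⁵ + q⁶)·(1 + q⁴ + q⁸)·(1 + q² + q⁴ + q⁶ + q⁸)·(1 + q³ + q⁶); the count is [q¹²].
(1 + q + q⁵ + q⁶) has coefficients 1,1,0,0,0,1,1 for degrees 0…6.
(1 + q⁴ + q⁸) has coefficients 1,0,0,0,1,0,0,0,1,0,0,0,0 for degrees 0…12.
Multiplying by (1 + q² + q⁴ + q⁶ + q⁸) gives running coefficients 1,0,1,0,2,0,2,0,3,0,2,0,2 for degrees 0…12.
Finally multiplying by (1 + q³ + q⁶), the product of all factors after the first has coefficients 1,0,1,1,2,1,3,2,4,2,4,3,4 for degrees 0…12.
[q¹²] = 1·4 + 1·3 + 1·2 + 1·3 = 12.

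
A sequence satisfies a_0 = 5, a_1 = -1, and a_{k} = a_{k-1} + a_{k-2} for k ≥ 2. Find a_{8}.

44

The ordinary generating function has denominator 1 - y - y^2.
Iterating the recurrence: a_0,…,a_{8} = 5, -1, 4, 3, 7, 10, 17, 27, 44.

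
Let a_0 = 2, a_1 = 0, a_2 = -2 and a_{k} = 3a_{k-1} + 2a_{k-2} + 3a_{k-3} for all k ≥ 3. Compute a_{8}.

The ordinary generating function has denominator 1 - 3t - 2t^2 - 3t^3.
Iterating the recurrence: a_0,…,a_{8} = 2, 0, -2, 0, -4, -18, -62, -234, -880.

-880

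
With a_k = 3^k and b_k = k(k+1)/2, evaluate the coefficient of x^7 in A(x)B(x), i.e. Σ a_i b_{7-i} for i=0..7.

2440

The convolution is the x^7 coefficient of A(x)B(x).
Σ = 1·28 + 3·21 + 9·15 + 27·10 + 81·6 + 243·3 + 729·1 + 2187·0 = 2440.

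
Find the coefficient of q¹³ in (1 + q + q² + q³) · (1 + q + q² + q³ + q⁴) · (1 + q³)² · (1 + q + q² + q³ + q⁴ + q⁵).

29

(1 + q + q² + q³) has coefficients 1,1,1,1 for degrees 0…3.
(1 + q + q² + q³ + q⁴) has coefficients 1,1,1,1,1,0,0,0,0,0,0,0,0,0 for degrees 0…13.
Multiplying by (1 + q³)² gives running coefficients 1,1,1,3,3,2,3,3,1,1,1,0,0,0 for degrees 0…13.
Finally multiplying by (1 + q + q² + q³ + q⁴ + q⁵), the product of all factors after the first has coefficients 1,2,3,6,9,11,13,15,15,13,11,9,6,3 for degrees 0…13.
[q¹³] = 1·3 + 1·6 + 1·9 + 1·11 = 29.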